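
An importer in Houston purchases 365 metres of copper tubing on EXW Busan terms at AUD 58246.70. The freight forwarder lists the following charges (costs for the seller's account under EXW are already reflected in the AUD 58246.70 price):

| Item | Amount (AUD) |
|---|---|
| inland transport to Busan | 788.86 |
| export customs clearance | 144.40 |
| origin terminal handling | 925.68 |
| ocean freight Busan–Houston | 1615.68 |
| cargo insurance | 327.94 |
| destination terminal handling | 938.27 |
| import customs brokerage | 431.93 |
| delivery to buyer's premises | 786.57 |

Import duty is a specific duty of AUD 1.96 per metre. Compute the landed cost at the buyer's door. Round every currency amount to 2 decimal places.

EXW: the seller makes goods available at their premises; the buyer bears all onward costs.
CIF value = EXW price + inland to port + export clearance + origin terminal + freight + insurance = 58246.70 + 788.86 + 144.40 + 925.68 + 1615.68 + 327.94 = 62049.26
Import duty = 365 × 1.96 = 715.40
Buyer bears: inland to port 788.86 + export clearance 144.40 + origin terminal 925.68 + freight 1615.68 + insurance 327.94 + destination terminal 938.27 + brokerage 431.93 + delivery 786.57 + duty 715.40 = 6674.73
Landed cost = invoice 58246.70 + 6674.73 = 64921.43

Total landed cost: AUD 64921.43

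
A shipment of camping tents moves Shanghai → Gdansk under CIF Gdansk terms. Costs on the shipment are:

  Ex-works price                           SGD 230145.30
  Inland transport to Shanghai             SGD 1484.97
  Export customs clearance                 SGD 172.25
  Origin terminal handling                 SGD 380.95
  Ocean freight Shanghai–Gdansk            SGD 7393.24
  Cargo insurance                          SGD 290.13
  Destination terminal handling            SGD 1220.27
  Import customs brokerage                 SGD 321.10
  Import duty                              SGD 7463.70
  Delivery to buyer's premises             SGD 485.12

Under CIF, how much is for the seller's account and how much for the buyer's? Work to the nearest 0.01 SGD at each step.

Seller: SGD 239866.84; buyer: SGD 9490.19

CIF: the seller pays costs through ocean freight and marine insurance to the destination port.
Seller's account: goods 230145.30 + inland to port 1484.97 + export clearance 172.25 + origin terminal 380.95 + freight 7393.24 + insurance 290.13 = 239866.84
Buyer's account: destination terminal 1220.27 + brokerage 321.10 + duty 7463.70 + delivery 485.12 = 9490.19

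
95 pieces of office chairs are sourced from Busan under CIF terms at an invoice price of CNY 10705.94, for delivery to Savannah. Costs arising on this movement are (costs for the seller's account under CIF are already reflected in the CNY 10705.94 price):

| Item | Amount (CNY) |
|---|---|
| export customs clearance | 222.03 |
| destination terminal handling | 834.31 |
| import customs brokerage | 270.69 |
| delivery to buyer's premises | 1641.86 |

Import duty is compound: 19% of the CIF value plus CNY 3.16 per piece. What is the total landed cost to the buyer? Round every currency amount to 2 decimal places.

Total landed cost: CNY 15787.13

CIF: the seller pays costs through ocean freight and marine insurance to the destination port.
Already in the invoice (seller's account under CIF): export clearance — exclude.
The CIF price already equals the CIF value: 10705.94
Ad valorem component: 10705.94 × 19% = 2034.13
Specific component: 95 × 3.16 = 300.20
Import duty = 2034.13 + 300.20 = 2334.33
Buyer bears: destination terminal 834.31 + brokerage 270.69 + delivery 1641.86 + duty 2334.33 = 5081.19
Landed cost = invoice 10705.94 + 5081.19 = 15787.13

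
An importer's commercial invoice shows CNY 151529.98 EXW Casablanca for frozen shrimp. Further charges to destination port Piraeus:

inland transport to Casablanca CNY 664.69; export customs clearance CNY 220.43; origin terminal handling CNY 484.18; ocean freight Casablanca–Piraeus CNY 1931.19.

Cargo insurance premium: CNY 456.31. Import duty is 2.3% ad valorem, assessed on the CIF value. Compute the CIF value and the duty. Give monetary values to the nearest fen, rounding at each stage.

CIF value: CNY 155286.78; import duty: CNY 3571.60

CIF = EXW price + pre-shipment costs + freight + insurance
CIF = 151529.98 + 664.69 + 220.43 + 484.18 + 1931.19 + 456.31 = 155286.78
Import duty = 155286.78 × 2.3% = 3571.60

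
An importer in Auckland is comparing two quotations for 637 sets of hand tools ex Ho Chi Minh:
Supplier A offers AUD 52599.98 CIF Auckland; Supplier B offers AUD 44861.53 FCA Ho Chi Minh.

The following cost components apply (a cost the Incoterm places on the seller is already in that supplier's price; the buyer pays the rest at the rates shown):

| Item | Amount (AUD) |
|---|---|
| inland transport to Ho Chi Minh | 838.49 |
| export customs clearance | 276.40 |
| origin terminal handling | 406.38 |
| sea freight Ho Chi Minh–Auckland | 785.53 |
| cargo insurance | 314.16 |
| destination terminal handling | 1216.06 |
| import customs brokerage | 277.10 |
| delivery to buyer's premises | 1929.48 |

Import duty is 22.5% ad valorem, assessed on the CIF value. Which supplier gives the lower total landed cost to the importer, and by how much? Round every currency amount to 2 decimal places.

Supplier B is cheaper by AUD 7634.67

Supplier A (CIF):
The CIF price already equals the CIF value: 52599.98
Import duty = 52599.98 × 22.5% = 11835.00
Buyer bears (A): 1216.06 + 277.10 + 1929.48 = 3422.64
Landed cost (A) = invoice 52599.98 + 3422.64 + duty 11835.00 = 67857.62
Supplier B (FCA):
CIF value = FCA price + origin terminal + freight + insurance = 44861.53 + 406.38 + 785.53 + 314.16 = 46367.60
Import duty = 46367.60 × 22.5% = 10432.71
Buyer bears (B): 406.38 + 785.53 + 314.16 + 1216.06 + 277.10 + 1929.48 = 4928.71
Landed cost (B) = invoice 44861.53 + 4928.71 + duty 10432.71 = 60222.95
Difference = |67857.62 − 60222.95| = 7634.67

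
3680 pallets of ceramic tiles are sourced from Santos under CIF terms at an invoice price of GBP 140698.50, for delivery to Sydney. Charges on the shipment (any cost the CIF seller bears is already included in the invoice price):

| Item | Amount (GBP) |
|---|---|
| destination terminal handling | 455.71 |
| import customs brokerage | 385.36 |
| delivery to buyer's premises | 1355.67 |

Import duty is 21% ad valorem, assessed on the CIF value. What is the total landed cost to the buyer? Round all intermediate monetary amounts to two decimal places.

Total landed cost: GBP 172441.93

CIF: the seller pays costs through ocean freight and marine insurance to the destination port.
The CIF price already equals the CIF value: 140698.50
Import duty = 140698.50 × 21% = 29546.69
Buyer bears: destination terminal 455.71 + brokerage 385.36 + delivery 1355.67 + duty 29546.69 = 31743.43
Landed cost = invoice 140698.50 + 31743.43 = 172441.93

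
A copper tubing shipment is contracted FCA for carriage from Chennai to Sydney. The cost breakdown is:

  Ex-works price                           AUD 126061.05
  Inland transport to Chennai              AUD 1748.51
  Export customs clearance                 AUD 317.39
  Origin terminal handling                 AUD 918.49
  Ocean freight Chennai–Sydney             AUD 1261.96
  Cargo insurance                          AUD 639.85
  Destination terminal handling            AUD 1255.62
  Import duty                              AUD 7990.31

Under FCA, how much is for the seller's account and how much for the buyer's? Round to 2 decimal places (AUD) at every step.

FCA: the seller delivers export-cleared goods to the carrier; the buyer bears costs from that point.
Seller's account: goods 126061.05 + inland to port 1748.51 + export clearance 317.39 = 128126.95
Buyer's account: origin terminal 918.49 + freight 1261.96 + insurance 639.85 + destination terminal 1255.62 + duty 7990.31 = 12066.23

Seller: AUD 128126.95; buyer: AUD 12066.23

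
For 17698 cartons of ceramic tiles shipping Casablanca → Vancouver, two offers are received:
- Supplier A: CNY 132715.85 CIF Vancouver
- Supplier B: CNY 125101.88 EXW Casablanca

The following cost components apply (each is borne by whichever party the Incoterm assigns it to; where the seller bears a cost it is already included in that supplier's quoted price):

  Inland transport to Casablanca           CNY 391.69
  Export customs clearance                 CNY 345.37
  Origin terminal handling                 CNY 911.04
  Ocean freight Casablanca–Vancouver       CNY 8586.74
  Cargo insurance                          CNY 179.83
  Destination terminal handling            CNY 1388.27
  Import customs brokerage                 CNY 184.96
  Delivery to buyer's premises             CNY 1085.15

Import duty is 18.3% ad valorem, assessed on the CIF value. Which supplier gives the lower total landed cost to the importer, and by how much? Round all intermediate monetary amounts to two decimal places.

Supplier A (CIF):
The CIF price already equals the CIF value: 132715.85
Import duty = 132715.85 × 18.3% = 24287.00
Buyer bears (A): 1388.27 + 184.96 + 1085.15 = 2658.38
Landed cost (A) = invoice 132715.85 + 2658.38 + duty 24287.00 = 159661.23
Supplier B (EXW):
CIF value = EXW price + inland to port + export clearance + origin terminal + freight + insurance = 125101.88 + 391.69 + 345.37 + 911.04 + 8586.74 + 179.83 = 135516.55
Import duty = 135516.55 × 18.3% = 24799.53
Buyer bears (B): 391.69 + 345.37 + 911.04 + 8586.74 + 179.83 + 1388.27 + 184.96 + 1085.15 = 13073.05
Landed cost (B) = invoice 125101.88 + 13073.05 + duty 24799.53 = 162974.46
Difference = |159661.23 − 162974.46| = 3313.23

Supplier A is cheaper by CNY 3313.23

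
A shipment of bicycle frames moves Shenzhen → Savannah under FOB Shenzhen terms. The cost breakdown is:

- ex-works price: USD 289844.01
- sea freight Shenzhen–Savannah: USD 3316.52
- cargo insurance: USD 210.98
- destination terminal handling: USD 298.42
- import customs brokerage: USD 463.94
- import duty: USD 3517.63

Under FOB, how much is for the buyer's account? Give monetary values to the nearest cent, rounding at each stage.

Buyer's account: USD 7807.49

FOB: the seller bears costs until goods are on board at the origin port; the buyer bears freight, insurance and all costs thereafter.
Seller's account: goods 289844.01 = 289844.01
Buyer's account: freight 3316.52 + insurance 210.98 + destination terminal 298.42 + brokerage 463.94 + duty 3517.63 = 7807.49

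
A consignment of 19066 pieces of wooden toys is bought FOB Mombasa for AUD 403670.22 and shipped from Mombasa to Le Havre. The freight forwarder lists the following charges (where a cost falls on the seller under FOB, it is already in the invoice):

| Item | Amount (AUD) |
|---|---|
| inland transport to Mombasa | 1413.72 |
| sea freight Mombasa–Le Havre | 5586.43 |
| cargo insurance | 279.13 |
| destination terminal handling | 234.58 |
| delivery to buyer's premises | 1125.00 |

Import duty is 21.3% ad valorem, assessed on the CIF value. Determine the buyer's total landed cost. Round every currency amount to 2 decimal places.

Total landed cost: AUD 498126.48

FOB: the seller bears costs until goods are on board at the origin port; the buyer bears freight, insurance and all costs thereafter.
Already in the invoice (seller's account under FOB): inland to port — exclude.
CIF value = FOB price + freight + insurance = 403670.22 + 5586.43 + 279.13 = 409535.78
Import duty = 409535.78 × 21.3% = 87231.12
Buyer bears: freight 5586.43 + insurance 279.13 + destination terminal 234.58 + delivery 1125.00 + duty 87231.12 = 94456.26
Landed cost = invoice 403670.22 + 94456.26 = 498126.48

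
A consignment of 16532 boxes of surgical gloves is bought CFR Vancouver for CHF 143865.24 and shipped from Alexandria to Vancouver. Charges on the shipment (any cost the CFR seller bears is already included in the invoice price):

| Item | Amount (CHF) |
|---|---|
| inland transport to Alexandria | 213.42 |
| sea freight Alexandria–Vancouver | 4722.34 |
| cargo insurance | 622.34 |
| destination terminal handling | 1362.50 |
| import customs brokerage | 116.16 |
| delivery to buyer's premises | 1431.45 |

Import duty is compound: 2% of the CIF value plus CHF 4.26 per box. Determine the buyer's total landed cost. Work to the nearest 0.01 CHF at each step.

Total landed cost: CHF 220713.76

CFR: the seller pays costs through ocean freight to the destination port, but not insurance.
Already in the invoice (seller's account under CFR): inland to port, freight — exclude.
CIF value = CFR price + insurance = 143865.24 + 622.34 = 144487.58
Ad valorem component: 144487.58 × 2% = 2889.75
Specific component: 16532 × 4.26 = 70426.32
Import duty = 2889.75 + 70426.32 = 73316.07
Buyer bears: insurance 622.34 + destination terminal 1362.50 + brokerage 116.16 + delivery 1431.45 + duty 73316.07 = 76848.52
Landed cost = invoice 143865.24 + 76848.52 = 220713.76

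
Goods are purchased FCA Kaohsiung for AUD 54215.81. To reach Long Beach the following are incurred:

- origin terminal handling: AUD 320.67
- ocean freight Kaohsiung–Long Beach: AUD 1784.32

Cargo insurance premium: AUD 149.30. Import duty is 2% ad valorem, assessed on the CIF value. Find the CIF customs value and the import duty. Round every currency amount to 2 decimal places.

CIF = FCA price + pre-shipment costs + freight + insurance
CIF = 54215.81 + 320.67 + 1784.32 + 149.30 = 56470.10
Import duty = 56470.10 × 2% = 1129.40

CIF value: AUD 56470.10; import duty: AUD 1129.40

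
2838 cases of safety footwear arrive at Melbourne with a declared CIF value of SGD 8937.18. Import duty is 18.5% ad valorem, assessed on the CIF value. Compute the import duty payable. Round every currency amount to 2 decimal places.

Import duty = 8937.18 × 18.5% = 1653.38

Import duty: SGD 1653.38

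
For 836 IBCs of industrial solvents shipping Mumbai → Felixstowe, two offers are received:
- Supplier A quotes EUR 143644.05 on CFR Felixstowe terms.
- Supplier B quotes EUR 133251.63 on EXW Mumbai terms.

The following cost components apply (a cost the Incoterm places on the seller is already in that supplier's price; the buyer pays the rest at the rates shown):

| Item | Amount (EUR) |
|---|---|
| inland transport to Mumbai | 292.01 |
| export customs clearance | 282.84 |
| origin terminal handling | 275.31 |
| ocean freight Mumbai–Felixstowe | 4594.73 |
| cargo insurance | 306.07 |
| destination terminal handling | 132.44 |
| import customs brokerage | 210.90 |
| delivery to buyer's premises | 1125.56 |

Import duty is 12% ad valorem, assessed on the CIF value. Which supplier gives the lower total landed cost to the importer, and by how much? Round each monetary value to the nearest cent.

Supplier B is cheaper by EUR 5541.23

Supplier A (CFR):
CIF value = CFR price + insurance = 143644.05 + 306.07 = 143950.12
Import duty = 143950.12 × 12% = 17274.01
Buyer bears (A): 306.07 + 132.44 + 210.90 + 1125.56 = 1774.97
Landed cost (A) = invoice 143644.05 + 1774.97 + duty 17274.01 = 162693.03
Supplier B (EXW):
CIF value = EXW price + inland to port + export clearance + origin terminal + freight + insurance = 133251.63 + 292.01 + 282.84 + 275.31 + 4594.73 + 306.07 = 139002.59
Import duty = 139002.59 × 12% = 16680.31
Buyer bears (B): 292.01 + 282.84 + 275.31 + 4594.73 + 306.07 + 132.44 + 210.90 + 1125.56 = 7219.86
Landed cost (B) = invoice 133251.63 + 7219.86 + duty 16680.31 = 157151.80
Difference = |162693.03 − 157151.80| = 5541.23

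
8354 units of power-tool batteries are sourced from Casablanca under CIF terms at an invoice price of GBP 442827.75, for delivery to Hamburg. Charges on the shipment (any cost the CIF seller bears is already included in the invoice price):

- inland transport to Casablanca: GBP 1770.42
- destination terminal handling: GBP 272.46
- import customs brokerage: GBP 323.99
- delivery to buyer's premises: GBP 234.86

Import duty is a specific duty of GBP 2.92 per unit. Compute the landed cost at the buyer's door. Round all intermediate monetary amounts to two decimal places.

Total landed cost: GBP 468052.74

CIF: the seller pays costs through ocean freight and marine insurance to the destination port.
Already in the invoice (seller's account under CIF): inland to port — exclude.
The CIF price already equals the CIF value: 442827.75
Import duty = 8354 × 2.92 = 24393.68
Buyer bears: destination terminal 272.46 + brokerage 323.99 + delivery 234.86 + duty 24393.68 = 25224.99
Landed cost = invoice 442827.75 + 25224.99 = 468052.74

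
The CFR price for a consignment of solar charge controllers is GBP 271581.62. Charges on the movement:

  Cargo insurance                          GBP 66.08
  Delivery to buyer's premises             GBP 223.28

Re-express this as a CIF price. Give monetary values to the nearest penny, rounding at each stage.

Not relevant to the conversion: delivery — on the buyer under both terms; not part of either seller's price.
From CFR to CIF, the seller additionally bears: insurance.
CIF price = 271581.62 + 66.08 = 271647.70

CIF price: GBP 271647.70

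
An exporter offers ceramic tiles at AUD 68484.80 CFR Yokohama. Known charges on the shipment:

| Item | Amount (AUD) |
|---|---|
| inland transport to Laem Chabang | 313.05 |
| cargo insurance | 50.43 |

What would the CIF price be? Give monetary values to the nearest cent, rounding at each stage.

CIF price: AUD 68535.23

Not relevant to the conversion: inland to port — on the seller under both CFR and CIF; already in the CFR price and stays in the CIF price.
From CFR to CIF, the seller additionally bears: insurance.
CIF price = 68484.80 + 50.43 = 68535.23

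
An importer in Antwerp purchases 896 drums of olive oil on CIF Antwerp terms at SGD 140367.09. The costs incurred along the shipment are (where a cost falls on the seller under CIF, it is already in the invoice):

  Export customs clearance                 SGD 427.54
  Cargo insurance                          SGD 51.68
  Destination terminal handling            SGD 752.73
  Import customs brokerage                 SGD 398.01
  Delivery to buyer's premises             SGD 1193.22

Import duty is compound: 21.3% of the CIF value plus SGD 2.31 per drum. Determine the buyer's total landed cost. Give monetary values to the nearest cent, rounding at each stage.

Total landed cost: SGD 174679.00

CIF: the seller pays costs through ocean freight and marine insurance to the destination port.
Already in the invoice (seller's account under CIF): export clearance, insurance — exclude.
The CIF price already equals the CIF value: 140367.09
Ad valorem component: 140367.09 × 21.3% = 29898.19
Specific component: 896 × 2.31 = 2069.76
Import duty = 29898.19 + 2069.76 = 31967.95
Buyer bears: destination terminal 752.73 + brokerage 398.01 + delivery 1193.22 + duty 31967.95 = 34311.91
Landed cost = invoice 140367.09 + 34311.91 = 174679.00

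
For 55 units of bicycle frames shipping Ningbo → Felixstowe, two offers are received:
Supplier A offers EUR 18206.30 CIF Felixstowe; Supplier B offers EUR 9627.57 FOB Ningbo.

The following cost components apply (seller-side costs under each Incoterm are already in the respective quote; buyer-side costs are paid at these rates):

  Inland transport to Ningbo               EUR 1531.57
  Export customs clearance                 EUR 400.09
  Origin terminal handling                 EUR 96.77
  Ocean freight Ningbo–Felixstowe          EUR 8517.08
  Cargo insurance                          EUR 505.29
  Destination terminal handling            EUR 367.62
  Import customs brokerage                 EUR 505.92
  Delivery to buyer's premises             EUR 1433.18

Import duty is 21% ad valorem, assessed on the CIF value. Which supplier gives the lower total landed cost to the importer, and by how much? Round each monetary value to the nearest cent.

Supplier A (CIF):
The CIF price already equals the CIF value: 18206.30
Import duty = 18206.30 × 21% = 3823.32
Buyer bears (A): 367.62 + 505.92 + 1433.18 = 2306.72
Landed cost (A) = invoice 18206.30 + 2306.72 + duty 3823.32 = 24336.34
Supplier B (FOB):
CIF value = FOB price + freight + insurance = 9627.57 + 8517.08 + 505.29 = 18649.94
Import duty = 18649.94 × 21% = 3916.49
Buyer bears (B): 8517.08 + 505.29 + 367.62 + 505.92 + 1433.18 = 11329.09
Landed cost (B) = invoice 9627.57 + 11329.09 + duty 3916.49 = 24873.15
Difference = |24336.34 − 24873.15| = 536.81

Supplier A is cheaper by EUR 536.81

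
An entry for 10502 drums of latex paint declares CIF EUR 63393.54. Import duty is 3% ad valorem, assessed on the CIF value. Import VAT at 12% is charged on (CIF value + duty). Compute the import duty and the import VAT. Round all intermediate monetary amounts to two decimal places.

Import duty = 63393.54 × 3% = 1901.81
VAT base = CIF + duty = 63393.54 + 1901.81 = 65295.35
Import VAT = 65295.35 × 12% = 7835.44

Import duty: EUR 1901.81; import VAT: EUR 7835.44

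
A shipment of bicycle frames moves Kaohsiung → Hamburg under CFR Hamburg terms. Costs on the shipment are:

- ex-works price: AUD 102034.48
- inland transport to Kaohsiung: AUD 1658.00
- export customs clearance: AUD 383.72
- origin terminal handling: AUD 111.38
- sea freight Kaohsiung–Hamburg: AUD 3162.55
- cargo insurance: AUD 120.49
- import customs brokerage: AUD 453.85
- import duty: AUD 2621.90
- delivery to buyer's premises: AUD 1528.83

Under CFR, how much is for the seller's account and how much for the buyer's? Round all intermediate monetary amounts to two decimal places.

Seller: AUD 107350.13; buyer: AUD 4725.07

CFR: the seller pays costs through ocean freight to the destination port, but not insurance.
Seller's account: goods 102034.48 + inland to port 1658.00 + export clearance 383.72 + origin terminal 111.38 + freight 3162.55 = 107350.13
Buyer's account: insurance 120.49 + brokerage 453.85 + duty 2621.90 + delivery 1528.83 = 4725.07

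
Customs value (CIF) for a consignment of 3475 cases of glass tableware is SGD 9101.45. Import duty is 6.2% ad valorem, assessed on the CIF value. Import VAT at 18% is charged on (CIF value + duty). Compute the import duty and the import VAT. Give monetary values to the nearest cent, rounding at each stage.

Import duty = 9101.45 × 6.2% = 564.29
VAT base = CIF + duty = 9101.45 + 564.29 = 9665.74
Import VAT = 9665.74 × 18% = 1739.83

Import duty: SGD 564.29; import VAT: SGD 1739.83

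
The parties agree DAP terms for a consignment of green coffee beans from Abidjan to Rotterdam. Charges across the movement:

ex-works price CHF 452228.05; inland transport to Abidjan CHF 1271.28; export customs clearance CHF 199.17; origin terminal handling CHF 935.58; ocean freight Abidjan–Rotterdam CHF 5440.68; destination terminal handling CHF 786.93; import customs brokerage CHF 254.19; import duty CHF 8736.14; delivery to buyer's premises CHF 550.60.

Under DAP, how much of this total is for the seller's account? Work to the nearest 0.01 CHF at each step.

Seller's account: CHF 461412.29

DAP: the seller bears all costs to the named destination except import duty and clearance.
Seller's account: goods 452228.05 + inland to port 1271.28 + export clearance 199.17 + origin terminal 935.58 + freight 5440.68 + destination terminal 786.93 + delivery 550.60 = 461412.29
Buyer's account: brokerage 254.19 + duty 8736.14 = 8990.33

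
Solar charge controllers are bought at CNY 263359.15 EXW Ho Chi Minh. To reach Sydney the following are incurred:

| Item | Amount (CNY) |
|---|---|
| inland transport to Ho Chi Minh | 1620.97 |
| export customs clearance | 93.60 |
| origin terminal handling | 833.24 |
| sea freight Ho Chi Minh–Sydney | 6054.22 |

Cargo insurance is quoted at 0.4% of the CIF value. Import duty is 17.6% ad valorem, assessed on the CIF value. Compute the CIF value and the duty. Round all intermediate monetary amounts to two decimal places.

CIF value: CNY 273053.39; import duty: CNY 48057.40

Let C be the CIF value. C = EXW price + pre-shipment costs + freight + 0.4% × C
C − 0.4% × C = 263359.15 + 1620.97 + 93.60 + 833.24 + 6054.22
0.996 × C = 271961.18
C = 271961.18 / 0.996 = 273053.39
Insurance premium = 0.4% × 273053.39 = 1092.21
Import duty = 273053.39 × 17.6% = 48057.40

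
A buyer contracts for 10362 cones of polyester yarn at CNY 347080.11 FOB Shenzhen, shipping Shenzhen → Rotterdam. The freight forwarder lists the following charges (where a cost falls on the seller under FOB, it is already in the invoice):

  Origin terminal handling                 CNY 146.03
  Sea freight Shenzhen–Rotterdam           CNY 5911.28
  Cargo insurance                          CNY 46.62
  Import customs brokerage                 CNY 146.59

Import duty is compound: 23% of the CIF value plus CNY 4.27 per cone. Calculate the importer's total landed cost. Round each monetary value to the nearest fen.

FOB: the seller bears costs until goods are on board at the origin port; the buyer bears freight, insurance and all costs thereafter.
Already in the invoice (seller's account under FOB): origin terminal — exclude.
CIF value = FOB price + freight + insurance = 347080.11 + 5911.28 + 46.62 = 353038.01
Ad valorem component: 353038.01 × 23% = 81198.74
Specific component: 10362 × 4.27 = 44245.74
Import duty = 81198.74 + 44245.74 = 125444.48
Buyer bears: freight 5911.28 + insurance 46.62 + brokerage 146.59 + duty 125444.48 = 131548.97
Landed cost = invoice 347080.11 + 131548.97 = 478629.08

Total landed cost: CNY 478629.08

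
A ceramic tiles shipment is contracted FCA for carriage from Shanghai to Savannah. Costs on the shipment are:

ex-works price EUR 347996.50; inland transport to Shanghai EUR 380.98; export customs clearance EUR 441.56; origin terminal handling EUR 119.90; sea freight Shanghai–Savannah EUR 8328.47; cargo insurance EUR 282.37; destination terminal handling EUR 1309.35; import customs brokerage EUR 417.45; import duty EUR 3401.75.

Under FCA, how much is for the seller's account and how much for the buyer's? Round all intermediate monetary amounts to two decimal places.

FCA: the seller delivers export-cleared goods to the carrier; the buyer bears costs from that point.
Seller's account: goods 347996.50 + inland to port 380.98 + export clearance 441.56 = 348819.04
Buyer's account: origin terminal 119.90 + freight 8328.47 + insurance 282.37 + destination terminal 1309.35 + brokerage 417.45 + duty 3401.75 = 13859.29

Seller: EUR 348819.04; buyer: EUR 13859.29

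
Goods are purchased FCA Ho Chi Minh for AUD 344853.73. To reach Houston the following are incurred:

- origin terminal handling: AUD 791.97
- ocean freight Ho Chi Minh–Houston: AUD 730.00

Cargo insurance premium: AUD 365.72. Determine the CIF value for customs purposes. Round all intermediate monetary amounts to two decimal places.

CIF value: AUD 346741.42

CIF = FCA price + pre-shipment costs + freight + insurance
CIF = 344853.73 + 791.97 + 730.00 + 365.72 = 346741.42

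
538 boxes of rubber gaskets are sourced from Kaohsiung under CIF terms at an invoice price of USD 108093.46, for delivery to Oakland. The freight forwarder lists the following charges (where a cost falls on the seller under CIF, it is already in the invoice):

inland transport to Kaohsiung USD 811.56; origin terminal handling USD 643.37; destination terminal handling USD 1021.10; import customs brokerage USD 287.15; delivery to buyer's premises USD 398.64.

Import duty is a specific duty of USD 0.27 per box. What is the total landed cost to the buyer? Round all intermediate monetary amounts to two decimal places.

CIF: the seller pays costs through ocean freight and marine insurance to the destination port.
Already in the invoice (seller's account under CIF): inland to port, origin terminal — exclude.
The CIF price already equals the CIF value: 108093.46
Import duty = 538 × 0.27 = 145.26
Buyer bears: destination terminal 1021.10 + brokerage 287.15 + delivery 398.64 + duty 145.26 = 1852.15
Landed cost = invoice 108093.46 + 1852.15 = 109945.61

Total landed cost: USD 109945.61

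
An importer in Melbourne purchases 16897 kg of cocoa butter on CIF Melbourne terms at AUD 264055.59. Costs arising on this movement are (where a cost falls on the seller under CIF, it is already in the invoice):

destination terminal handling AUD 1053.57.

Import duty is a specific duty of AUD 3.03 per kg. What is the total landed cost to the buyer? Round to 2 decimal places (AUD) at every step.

Total landed cost: AUD 316307.07

CIF: the seller pays costs through ocean freight and marine insurance to the destination port.
The CIF price already equals the CIF value: 264055.59
Import duty = 16897 × 3.03 = 51197.91
Buyer bears: destination terminal 1053.57 + duty 51197.91 = 52251.48
Landed cost = invoice 264055.59 + 52251.48 = 316307.07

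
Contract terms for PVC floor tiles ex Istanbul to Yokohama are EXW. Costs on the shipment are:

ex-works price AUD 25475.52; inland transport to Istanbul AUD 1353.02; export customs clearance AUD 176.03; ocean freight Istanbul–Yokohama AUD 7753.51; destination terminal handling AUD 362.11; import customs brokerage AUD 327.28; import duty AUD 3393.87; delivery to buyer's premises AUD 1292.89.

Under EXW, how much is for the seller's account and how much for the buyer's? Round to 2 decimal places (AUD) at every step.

EXW: the seller makes goods available at their premises; the buyer bears all onward costs.
Seller's account: goods 25475.52 = 25475.52
Buyer's account: inland to port 1353.02 + export clearance 176.03 + freight 7753.51 + destination terminal 362.11 + brokerage 327.28 + duty 3393.87 + delivery 1292.89 = 14658.71

Seller: AUD 25475.52; buyer: AUD 14658.71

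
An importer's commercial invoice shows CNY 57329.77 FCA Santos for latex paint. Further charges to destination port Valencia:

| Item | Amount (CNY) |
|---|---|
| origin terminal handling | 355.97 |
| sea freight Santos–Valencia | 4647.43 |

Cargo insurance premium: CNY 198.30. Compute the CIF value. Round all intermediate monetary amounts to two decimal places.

CIF = FCA price + pre-shipment costs + freight + insurance
CIF = 57329.77 + 355.97 + 4647.43 + 198.30 = 62531.47

CIF value: CNY 62531.47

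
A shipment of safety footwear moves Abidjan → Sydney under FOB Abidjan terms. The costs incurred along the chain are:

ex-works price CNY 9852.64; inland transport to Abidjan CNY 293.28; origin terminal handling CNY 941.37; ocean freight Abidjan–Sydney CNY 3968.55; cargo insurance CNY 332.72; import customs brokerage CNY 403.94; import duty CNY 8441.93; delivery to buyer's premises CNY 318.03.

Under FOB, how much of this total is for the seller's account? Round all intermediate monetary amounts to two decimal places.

Seller's account: CNY 11087.29

FOB: the seller bears costs until goods are on board at the origin port; the buyer bears freight, insurance and all costs thereafter.
Seller's account: goods 9852.64 + inland to port 293.28 + origin terminal 941.37 = 11087.29
Buyer's account: freight 3968.55 + insurance 332.72 + brokerage 403.94 + duty 8441.93 + delivery 318.03 = 13465.17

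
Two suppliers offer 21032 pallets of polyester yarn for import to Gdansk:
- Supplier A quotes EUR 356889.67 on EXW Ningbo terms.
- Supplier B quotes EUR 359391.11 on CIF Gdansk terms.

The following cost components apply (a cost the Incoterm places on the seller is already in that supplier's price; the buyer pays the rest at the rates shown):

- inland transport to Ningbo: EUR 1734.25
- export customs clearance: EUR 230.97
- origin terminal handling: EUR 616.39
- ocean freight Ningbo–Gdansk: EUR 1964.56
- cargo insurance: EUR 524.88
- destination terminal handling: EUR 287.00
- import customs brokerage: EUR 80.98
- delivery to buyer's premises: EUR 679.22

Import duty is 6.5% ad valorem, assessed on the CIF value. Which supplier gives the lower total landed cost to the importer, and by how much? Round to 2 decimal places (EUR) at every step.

Supplier A (EXW):
CIF value = EXW price + inland to port + export clearance + origin terminal + freight + insurance = 356889.67 + 1734.25 + 230.97 + 616.39 + 1964.56 + 524.88 = 361960.72
Import duty = 361960.72 × 6.5% = 23527.45
Buyer bears (A): 1734.25 + 230.97 + 616.39 + 1964.56 + 524.88 + 287.00 + 80.98 + 679.22 = 6118.25
Landed cost (A) = invoice 356889.67 + 6118.25 + duty 23527.45 = 386535.37
Supplier B (CIF):
The CIF price already equals the CIF value: 359391.11
Import duty = 359391.11 × 6.5% = 23360.42
Buyer bears (B): 287.00 + 80.98 + 679.22 = 1047.20
Landed cost (B) = invoice 359391.11 + 1047.20 + duty 23360.42 = 383798.73
Difference = |386535.37 − 383798.73| = 2736.64

Supplier B is cheaper by EUR 2736.64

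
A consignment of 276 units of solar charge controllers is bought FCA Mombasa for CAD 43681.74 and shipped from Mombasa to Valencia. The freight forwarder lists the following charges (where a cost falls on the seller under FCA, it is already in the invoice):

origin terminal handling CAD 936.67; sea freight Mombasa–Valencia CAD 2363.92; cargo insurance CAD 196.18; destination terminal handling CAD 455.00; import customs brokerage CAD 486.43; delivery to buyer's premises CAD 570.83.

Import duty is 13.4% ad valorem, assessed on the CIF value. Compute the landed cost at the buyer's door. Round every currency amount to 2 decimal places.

Total landed cost: CAD 55012.69

FCA: the seller delivers export-cleared goods to the carrier; the buyer bears costs from that point.
CIF value = FCA price + origin terminal + freight + insurance = 43681.74 + 936.67 + 2363.92 + 196.18 = 47178.51
Import duty = 47178.51 × 13.4% = 6321.92
Buyer bears: origin terminal 936.67 + freight 2363.92 + insurance 196.18 + destination terminal 455.00 + brokerage 486.43 + delivery 570.83 + duty 6321.92 = 11330.95
Landed cost = invoice 43681.74 + 11330.95 = 55012.69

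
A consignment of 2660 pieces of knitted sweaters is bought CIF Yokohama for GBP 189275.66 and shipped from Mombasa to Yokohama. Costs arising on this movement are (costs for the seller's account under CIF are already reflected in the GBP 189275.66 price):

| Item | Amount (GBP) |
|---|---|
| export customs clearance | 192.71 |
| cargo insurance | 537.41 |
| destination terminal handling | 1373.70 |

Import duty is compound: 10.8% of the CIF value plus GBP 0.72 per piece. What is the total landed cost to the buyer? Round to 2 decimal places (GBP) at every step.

CIF: the seller pays costs through ocean freight and marine insurance to the destination port.
Already in the invoice (seller's account under CIF): export clearance, insurance — exclude.
The CIF price already equals the CIF value: 189275.66
Ad valorem component: 189275.66 × 10.8% = 20441.77
Specific component: 2660 × 0.72 = 1915.20
Import duty = 20441.77 + 1915.20 = 22356.97
Buyer bears: destination terminal 1373.70 + duty 22356.97 = 23730.67
Landed cost = invoice 189275.66 + 23730.67 = 213006.33

Total landed cost: GBP 213006.33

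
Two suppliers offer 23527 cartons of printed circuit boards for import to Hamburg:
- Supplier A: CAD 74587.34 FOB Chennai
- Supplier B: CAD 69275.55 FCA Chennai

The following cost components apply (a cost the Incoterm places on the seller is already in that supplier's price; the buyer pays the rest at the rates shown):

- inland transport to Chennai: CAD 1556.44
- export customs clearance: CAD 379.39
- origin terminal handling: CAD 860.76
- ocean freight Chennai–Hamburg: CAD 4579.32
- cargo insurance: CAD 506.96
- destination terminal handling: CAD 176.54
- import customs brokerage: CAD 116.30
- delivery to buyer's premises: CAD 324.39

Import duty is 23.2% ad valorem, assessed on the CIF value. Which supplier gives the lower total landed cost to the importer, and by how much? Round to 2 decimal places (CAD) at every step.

Supplier B is cheaper by CAD 5483.67

Supplier A (FOB):
CIF value = FOB price + freight + insurance = 74587.34 + 4579.32 + 506.96 = 79673.62
Import duty = 79673.62 × 23.2% = 18484.28
Buyer bears (A): 4579.32 + 506.96 + 176.54 + 116.30 + 324.39 = 5703.51
Landed cost (A) = invoice 74587.34 + 5703.51 + duty 18484.28 = 98775.13
Supplier B (FCA):
CIF value = FCA price + origin terminal + freight + insurance = 69275.55 + 860.76 + 4579.32 + 506.96 = 75222.59
Import duty = 75222.59 × 23.2% = 17451.64
Buyer bears (B): 860.76 + 4579.32 + 506.96 + 176.54 + 116.30 + 324.39 = 6564.27
Landed cost (B) = invoice 69275.55 + 6564.27 + duty 17451.64 = 93291.46
Difference = |98775.13 − 93291.46| = 5483.67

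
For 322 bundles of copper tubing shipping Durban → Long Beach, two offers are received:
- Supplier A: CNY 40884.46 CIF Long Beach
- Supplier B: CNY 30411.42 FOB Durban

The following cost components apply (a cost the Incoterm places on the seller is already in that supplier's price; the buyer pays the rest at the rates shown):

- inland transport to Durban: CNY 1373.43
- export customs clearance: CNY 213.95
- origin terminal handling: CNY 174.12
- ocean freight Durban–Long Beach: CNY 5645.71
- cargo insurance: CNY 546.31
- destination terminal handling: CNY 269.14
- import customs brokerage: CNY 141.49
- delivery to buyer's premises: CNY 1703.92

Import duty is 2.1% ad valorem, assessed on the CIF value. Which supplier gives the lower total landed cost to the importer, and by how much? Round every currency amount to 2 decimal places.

Supplier B is cheaper by CNY 4370.92

Supplier A (CIF):
The CIF price already equals the CIF value: 40884.46
Import duty = 40884.46 × 2.1% = 858.57
Buyer bears (A): 269.14 + 141.49 + 1703.92 = 2114.55
Landed cost (A) = invoice 40884.46 + 2114.55 + duty 858.57 = 43857.58
Supplier B (FOB):
CIF value = FOB price + freight + insurance = 30411.42 + 5645.71 + 546.31 = 36603.44
Import duty = 36603.44 × 2.1% = 768.67
Buyer bears (B): 5645.71 + 546.31 + 269.14 + 141.49 + 1703.92 = 8306.57
Landed cost (B) = invoice 30411.42 + 8306.57 + duty 768.67 = 39486.66
Difference = |43857.58 − 39486.66| = 4370.92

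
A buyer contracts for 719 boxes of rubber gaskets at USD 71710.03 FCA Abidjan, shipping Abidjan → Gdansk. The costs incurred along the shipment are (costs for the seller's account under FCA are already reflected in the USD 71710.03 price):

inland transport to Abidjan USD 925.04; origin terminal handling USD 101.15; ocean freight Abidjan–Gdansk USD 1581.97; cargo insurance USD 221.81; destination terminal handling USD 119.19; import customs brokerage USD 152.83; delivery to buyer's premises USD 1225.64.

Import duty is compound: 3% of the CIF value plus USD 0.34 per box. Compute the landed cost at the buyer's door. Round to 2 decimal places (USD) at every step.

Total landed cost: USD 77565.53

FCA: the seller delivers export-cleared goods to the carrier; the buyer bears costs from that point.
Already in the invoice (seller's account under FCA): inland to port — exclude.
CIF value = FCA price + origin terminal + freight + insurance = 71710.03 + 101.15 + 1581.97 + 221.81 = 73614.96
Ad valorem component: 73614.96 × 3% = 2208.45
Specific component: 719 × 0.34 = 244.46
Import duty = 2208.45 + 244.46 = 2452.91
Buyer bears: origin terminal 101.15 + freight 1581.97 + insurance 221.81 + destination terminal 119.19 + brokerage 152.83 + delivery 1225.64 + duty 2452.91 = 5855.50
Landed cost = invoice 71710.03 + 5855.50 = 77565.53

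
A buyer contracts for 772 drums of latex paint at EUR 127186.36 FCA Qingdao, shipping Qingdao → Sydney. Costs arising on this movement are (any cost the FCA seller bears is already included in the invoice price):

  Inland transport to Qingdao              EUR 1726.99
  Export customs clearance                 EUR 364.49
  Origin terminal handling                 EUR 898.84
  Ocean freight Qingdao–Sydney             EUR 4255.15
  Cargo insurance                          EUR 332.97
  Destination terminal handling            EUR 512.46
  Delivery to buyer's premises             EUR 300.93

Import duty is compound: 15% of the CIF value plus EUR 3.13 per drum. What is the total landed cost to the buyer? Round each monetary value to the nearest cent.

Total landed cost: EUR 155804.07

FCA: the seller delivers export-cleared goods to the carrier; the buyer bears costs from that point.
Already in the invoice (seller's account under FCA): inland to port, export clearance — exclude.
CIF value = FCA price + origin terminal + freight + insurance = 127186.36 + 898.84 + 4255.15 + 332.97 = 132673.32
Ad valorem component: 132673.32 × 15% = 19901.00
Specific component: 772 × 3.13 = 2416.36
Import duty = 19901.00 + 2416.36 = 22317.36
Buyer bears: origin terminal 898.84 + freight 4255.15 + insurance 332.97 + destination terminal 512.46 + delivery 300.93 + duty 22317.36 = 28617.71
Landed cost = invoice 127186.36 + 28617.71 = 155804.07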